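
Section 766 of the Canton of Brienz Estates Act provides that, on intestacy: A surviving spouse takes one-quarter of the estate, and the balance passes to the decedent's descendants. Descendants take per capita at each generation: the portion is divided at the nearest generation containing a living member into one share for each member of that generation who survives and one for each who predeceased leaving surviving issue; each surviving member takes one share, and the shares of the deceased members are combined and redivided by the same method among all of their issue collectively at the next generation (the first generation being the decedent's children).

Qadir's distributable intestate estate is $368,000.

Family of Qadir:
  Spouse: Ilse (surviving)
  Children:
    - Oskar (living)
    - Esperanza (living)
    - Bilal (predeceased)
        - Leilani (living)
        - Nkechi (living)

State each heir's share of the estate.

Ilse takes one-quarter of $368,000 = $92,000. The remaining $276,000 passes to the descendants.
The descendants' portion ($276,000) is divided at the children's generation into 3 shares of $92,000. Oskar and Esperanza each take $92,000. The remaining share for the deceased Bilal ($92,000) is carried to the next generation.
That pool ($92,000) is divided at the grandchildren's generation equally among Leilani and Nkechi: $46,000 each.

Ilse: $92,000; Oskar: $92,000; Esperanza: $92,000; Leilani: $46,000; Nkechi: $46,000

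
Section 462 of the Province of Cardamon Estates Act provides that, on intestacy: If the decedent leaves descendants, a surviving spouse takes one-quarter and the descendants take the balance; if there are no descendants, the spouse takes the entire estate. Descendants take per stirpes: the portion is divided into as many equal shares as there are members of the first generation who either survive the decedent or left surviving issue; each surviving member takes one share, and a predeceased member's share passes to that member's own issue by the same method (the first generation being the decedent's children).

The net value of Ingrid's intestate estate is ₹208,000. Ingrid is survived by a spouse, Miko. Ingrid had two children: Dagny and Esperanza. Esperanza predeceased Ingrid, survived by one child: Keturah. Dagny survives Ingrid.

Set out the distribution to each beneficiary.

Miko: ₹52,000; Dagny: ₹78,000; Keturah: ₹78,000

Miko takes one-quarter of ₹208,000 = ₹52,000. The remaining ₹156,000 passes to the descendants.
The descendants' portion (₹156,000) is divided into 2 shares of ₹78,000: Dagny takes ₹78,000; Esperanza's ₹78,000 share passes to Esperanza's issue.
Esperanza's share (₹78,000) passes entirely to Keturah.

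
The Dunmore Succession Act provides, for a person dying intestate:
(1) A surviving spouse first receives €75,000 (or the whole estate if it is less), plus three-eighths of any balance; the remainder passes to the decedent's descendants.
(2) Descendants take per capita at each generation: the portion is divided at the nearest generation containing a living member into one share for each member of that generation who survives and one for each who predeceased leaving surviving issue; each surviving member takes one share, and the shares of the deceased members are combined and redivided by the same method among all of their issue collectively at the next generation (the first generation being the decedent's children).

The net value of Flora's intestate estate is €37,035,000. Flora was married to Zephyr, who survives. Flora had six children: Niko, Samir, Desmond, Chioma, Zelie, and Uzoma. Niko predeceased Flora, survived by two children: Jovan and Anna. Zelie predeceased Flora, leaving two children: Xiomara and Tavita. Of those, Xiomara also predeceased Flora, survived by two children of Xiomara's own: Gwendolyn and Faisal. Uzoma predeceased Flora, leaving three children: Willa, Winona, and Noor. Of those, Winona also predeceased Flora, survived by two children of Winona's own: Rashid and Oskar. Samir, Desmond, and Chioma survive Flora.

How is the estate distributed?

Zephyr: €13,935,000; Jovan: €1,650,000; Anna: €1,650,000; Samir: €3,850,000; Desmond: €3,850,000; Chioma: €3,850,000; Gwendolyn: €825,000; Faisal: €825,000; Tavita: €1,650,000; Willa: €1,650,000; Rashid: €825,000; Oskar: €825,000; Noor: €1,650,000

Zephyr first takes €75,000, leaving a balance of €36,960,000. Zephyr then takes three-eighths of the balance (€13,860,000), for a total of €13,935,000. The remaining €23,100,000 passes to the descendants.
The descendants' portion (€23,100,000) is divided at the children's generation into 6 shares of €3,850,000. Samir, Desmond, and Chioma each take €3,850,000. The 3 shares of the deceased (Niko, Zelie, and Uzoma) are combined into a pool of €11,550,000.
That pool (€11,550,000) is divided at the grandchildren's generation into 7 shares of €1,650,000. Jovan, Anna, Tavita, Willa, and Noor each take €1,650,000. The 2 shares of the deceased (Xiomara and Winona) are combined into a pool of €3,300,000.
That pool (€3,300,000) is divided at the great-grandchildren's generation equally among Gwendolyn, Faisal, Rashid, and Oskar: €825,000 each.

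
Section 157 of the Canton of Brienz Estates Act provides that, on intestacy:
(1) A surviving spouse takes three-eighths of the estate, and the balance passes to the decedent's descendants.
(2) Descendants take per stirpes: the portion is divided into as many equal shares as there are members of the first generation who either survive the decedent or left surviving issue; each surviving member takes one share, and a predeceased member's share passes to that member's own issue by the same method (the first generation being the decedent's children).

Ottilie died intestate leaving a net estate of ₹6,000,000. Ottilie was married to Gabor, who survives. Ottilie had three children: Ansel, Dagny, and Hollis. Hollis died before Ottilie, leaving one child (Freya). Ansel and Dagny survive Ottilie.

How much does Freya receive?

Gabor takes three-eighths of ₹6,000,000 = ₹2,250,000. The remaining ₹3,750,000 passes to the descendants.
The descendants' portion (₹3,750,000) is divided into 3 shares of ₹1,250,000: Ansel and Dagny each take ₹1,250,000; Hollis's ₹1,250,000 share passes to Hollis's issue.
Hollis's share (₹1,250,000) passes entirely to Freya.

Freya receives ₹1,250,000.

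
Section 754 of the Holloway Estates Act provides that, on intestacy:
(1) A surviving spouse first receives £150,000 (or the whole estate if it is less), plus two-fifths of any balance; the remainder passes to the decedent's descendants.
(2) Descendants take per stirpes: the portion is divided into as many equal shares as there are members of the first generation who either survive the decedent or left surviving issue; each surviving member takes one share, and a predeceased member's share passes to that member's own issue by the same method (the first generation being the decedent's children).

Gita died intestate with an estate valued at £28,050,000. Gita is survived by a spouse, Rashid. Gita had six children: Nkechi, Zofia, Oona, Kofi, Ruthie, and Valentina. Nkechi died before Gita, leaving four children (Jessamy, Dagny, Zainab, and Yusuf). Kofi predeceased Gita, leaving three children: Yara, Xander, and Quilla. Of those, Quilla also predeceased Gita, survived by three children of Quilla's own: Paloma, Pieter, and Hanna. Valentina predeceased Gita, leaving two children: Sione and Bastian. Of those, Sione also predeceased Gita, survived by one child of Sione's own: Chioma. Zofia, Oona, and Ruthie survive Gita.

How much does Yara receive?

Yara receives £930,000.

Rashid first takes £150,000, leaving a balance of £27,900,000. Rashid then takes two-fifths of the balance (£11,160,000), for a total of £11,310,000. The remaining £16,740,000 passes to the descendants.
The descendants' portion (£16,740,000) is divided into 6 shares of £2,790,000: Zofia, Oona, and Ruthie each take £2,790,000; Nkechi's £2,790,000 share passes to Nkechi's issue; Kofi's £2,790,000 share passes to Kofi's issue; Valentina's £2,790,000 share passes to Valentina's issue.
Nkechi's share (£2,790,000) is divided into 4 shares of £697,500: Jessamy, Dagny, Zainab, and Yusuf each take £697,500.
Kofi's share (£2,790,000) is divided into 3 shares of £930,000: Yara and Xander each take £930,000; Quilla's £930,000 share passes to Quilla's issue.
Quilla's share (£930,000) is divided into 3 shares of £310,000: Paloma, Pieter, and Hanna each take £310,000.
Valentina's share (£2,790,000) is divided into 2 shares of £1,395,000: Bastian takes £1,395,000; Sione's £1,395,000 share passes to Sione's issue.
Sione's share (£1,395,000) passes entirely to Chioma.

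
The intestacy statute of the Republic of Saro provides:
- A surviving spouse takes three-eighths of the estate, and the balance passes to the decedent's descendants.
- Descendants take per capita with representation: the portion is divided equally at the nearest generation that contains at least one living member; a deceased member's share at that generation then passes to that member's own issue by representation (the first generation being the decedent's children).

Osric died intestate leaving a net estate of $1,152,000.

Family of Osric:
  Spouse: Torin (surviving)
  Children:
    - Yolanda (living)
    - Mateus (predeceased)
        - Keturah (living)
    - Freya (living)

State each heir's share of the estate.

Torin: $432,000; Yolanda: $240,000; Keturah: $240,000; Freya: $240,000

Torin takes three-eighths of $1,152,000 = $432,000. The remaining $720,000 passes to the descendants.
The descendants' portion ($720,000) is divided into 3 shares of $240,000: Yolanda and Freya each take $240,000; Mateus's $240,000 share passes to Mateus's issue.
Mateus's share ($240,000) passes entirely to Keturah.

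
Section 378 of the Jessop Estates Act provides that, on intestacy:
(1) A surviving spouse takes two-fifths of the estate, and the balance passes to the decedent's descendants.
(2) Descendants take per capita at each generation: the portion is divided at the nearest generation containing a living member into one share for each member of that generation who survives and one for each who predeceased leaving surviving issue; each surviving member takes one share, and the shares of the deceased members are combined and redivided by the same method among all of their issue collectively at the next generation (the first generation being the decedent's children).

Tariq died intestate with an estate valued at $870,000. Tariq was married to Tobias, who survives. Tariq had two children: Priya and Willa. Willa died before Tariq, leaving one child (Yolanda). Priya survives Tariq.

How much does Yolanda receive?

Tobias takes two-fifths of $870,000 = $348,000. The remaining $522,000 passes to the descendants.
The descendants' portion ($522,000) is divided at the children's generation into 2 shares of $261,000. Priya takes $261,000. The remaining share for the deceased Willa ($261,000) is carried to the next generation.
That pool ($261,000) passes entirely to Yolanda, the sole taker at the grandchildren's generation.

Yolanda receives $261,000.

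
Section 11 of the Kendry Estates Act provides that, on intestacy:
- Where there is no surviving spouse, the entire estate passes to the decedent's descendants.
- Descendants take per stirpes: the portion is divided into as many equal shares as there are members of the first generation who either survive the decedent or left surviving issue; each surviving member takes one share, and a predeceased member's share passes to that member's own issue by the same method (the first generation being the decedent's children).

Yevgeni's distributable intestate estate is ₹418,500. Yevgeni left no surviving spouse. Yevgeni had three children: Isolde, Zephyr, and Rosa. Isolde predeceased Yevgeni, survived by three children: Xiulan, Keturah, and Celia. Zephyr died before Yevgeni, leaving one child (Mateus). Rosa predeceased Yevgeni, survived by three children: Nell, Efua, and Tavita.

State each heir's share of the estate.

Xiulan: ₹46,500; Keturah: ₹46,500; Celia: ₹46,500; Mateus: ₹139,500; Nell: ₹46,500; Efua: ₹46,500; Tavita: ₹46,500

The entire ₹418,500 passes to the descendants.
That amount (₹418,500) is divided into 3 shares of ₹139,500: Isolde's ₹139,500 share passes to Isolde's issue; Zephyr's ₹139,500 share passes to Zephyr's issue; Rosa's ₹139,500 share passes to Rosa's issue.
Isolde's share (₹139,500) is divided into 3 shares of ₹46,500: Xiulan, Keturah, and Celia each take ₹46,500.
Zephyr's share (₹139,500) passes entirely to Mateus.
Rosa's share (₹139,500) is divided into 3 shares of ₹46,500: Nell, Efua, and Tavita each take ₹46,500.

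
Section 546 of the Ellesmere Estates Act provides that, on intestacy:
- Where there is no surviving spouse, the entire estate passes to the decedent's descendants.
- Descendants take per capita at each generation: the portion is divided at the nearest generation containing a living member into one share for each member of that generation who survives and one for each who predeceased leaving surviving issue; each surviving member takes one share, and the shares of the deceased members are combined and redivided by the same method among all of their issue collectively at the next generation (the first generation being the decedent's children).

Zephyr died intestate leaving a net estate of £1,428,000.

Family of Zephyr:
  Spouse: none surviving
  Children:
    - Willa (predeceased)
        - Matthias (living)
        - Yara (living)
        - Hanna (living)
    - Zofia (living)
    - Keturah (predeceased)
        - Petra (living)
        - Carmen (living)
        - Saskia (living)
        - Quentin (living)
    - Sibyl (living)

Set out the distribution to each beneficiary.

The entire £1,428,000 passes to the descendants.
That amount (£1,428,000) is divided at the children's generation into 4 shares of £357,000. Zofia and Sibyl each take £357,000. The 2 shares of the deceased (Willa and Keturah) are combined into a pool of £714,000.
That pool (£714,000) is divided at the grandchildren's generation equally among Matthias, Yara, Hanna, Petra, Carmen, Saskia, and Quentin: £102,000 each.

Matthias: £102,000; Yara: £102,000; Hanna: £102,000; Zofia: £357,000; Petra: £102,000; Carmen: £102,000; Saskia: £102,000; Quentin: £102,000; Sibyl: £357,000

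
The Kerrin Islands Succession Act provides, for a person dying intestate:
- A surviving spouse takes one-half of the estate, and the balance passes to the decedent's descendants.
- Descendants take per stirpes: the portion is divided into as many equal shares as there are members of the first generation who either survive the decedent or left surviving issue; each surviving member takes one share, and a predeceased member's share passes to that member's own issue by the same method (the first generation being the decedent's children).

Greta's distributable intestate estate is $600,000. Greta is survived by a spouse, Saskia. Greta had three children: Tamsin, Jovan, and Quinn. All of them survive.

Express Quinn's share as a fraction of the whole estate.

Quinn receives 1/6 of the estate.

Saskia takes one-half of $600,000 = $300,000. The remaining $300,000 passes to the descendants.
The descendants' portion ($300,000) is divided into 3 shares of $100,000: Tamsin, Jovan, and Quinn each take $100,000.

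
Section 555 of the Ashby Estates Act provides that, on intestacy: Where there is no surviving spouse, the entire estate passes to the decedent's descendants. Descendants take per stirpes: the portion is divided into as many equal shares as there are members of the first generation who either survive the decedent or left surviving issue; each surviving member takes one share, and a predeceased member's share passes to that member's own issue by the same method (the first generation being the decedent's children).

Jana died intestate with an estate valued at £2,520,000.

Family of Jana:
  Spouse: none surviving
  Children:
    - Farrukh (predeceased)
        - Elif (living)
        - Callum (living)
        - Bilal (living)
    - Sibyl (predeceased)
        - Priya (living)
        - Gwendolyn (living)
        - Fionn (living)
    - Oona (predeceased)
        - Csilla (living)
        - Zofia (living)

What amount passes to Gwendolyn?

Gwendolyn receives £280,000.

The entire £2,520,000 passes to the descendants.
That amount (£2,520,000) is divided into 3 shares of £840,000: Farrukh's £840,000 share passes to Farrukh's issue; Sibyl's £840,000 share passes to Sibyl's issue; Oona's £840,000 share passes to Oona's issue.
Farrukh's share (£840,000) is divided into 3 shares of £280,000: Elif, Callum, and Bilal each take £280,000.
Sibyl's share (£840,000) is divided into 3 shares of £280,000: Priya, Gwendolyn, and Fionn each take £280,000.
Oona's share (£840,000) is divided into 2 shares of £420,000: Csilla and Zofia each take £420,000.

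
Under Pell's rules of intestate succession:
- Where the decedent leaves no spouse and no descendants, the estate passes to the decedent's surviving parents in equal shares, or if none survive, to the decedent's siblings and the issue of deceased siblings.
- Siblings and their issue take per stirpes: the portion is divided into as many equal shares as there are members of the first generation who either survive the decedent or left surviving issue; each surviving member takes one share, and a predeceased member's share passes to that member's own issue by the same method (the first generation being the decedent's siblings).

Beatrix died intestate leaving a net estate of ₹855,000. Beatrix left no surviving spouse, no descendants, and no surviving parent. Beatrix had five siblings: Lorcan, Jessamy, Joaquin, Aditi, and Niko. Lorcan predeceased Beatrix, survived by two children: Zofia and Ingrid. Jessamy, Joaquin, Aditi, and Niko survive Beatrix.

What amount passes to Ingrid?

Ingrid receives ₹85,500.

The entire ₹855,000 passes to the siblings and their issue.
That amount (₹855,000) is divided into 5 shares of ₹171,000: Jessamy, Joaquin, Aditi, and Niko each take ₹171,000; Lorcan's ₹171,000 share passes to Lorcan's issue.
Lorcan's share (₹171,000) is divided into 2 shares of ₹85,500: Zofia and Ingrid each take ₹85,500.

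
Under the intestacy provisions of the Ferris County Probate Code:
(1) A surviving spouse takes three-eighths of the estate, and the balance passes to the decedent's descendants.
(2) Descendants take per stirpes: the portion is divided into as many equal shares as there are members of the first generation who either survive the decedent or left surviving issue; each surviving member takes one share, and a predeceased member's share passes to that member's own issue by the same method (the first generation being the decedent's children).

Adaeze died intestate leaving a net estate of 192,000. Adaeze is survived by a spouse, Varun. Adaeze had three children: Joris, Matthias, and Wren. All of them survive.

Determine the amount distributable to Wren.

Varun takes three-eighths of 192,000 = 72,000. The remaining 120,000 passes to the descendants.
The descendants' portion (120,000) is divided into 3 shares of 40,000: Joris, Matthias, and Wren each take 40,000.

Wren receives 40,000.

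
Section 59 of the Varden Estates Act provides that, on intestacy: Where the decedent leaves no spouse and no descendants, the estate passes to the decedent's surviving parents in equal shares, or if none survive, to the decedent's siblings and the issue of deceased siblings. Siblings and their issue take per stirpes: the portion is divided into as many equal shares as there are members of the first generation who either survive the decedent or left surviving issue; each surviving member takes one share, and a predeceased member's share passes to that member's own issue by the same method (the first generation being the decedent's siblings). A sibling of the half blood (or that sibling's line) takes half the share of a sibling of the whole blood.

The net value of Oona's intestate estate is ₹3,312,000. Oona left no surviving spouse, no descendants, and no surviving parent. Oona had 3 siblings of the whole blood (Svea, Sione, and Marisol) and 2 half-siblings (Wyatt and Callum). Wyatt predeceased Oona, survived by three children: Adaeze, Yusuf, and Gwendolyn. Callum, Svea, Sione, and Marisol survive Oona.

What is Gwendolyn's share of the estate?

The entire ₹3,312,000 passes to the siblings and their issue.
Counting each half-blood sibling's line as half a unit, there are 4 units in ₹3,312,000, so one unit is ₹828,000. Whole-blood lines (Svea, Sione, and Marisol) take ₹828,000 each; half-blood lines (Wyatt and Callum) take ₹414,000 each.
Wyatt's share (₹414,000) is divided into 3 shares of ₹138,000: Adaeze, Yusuf, and Gwendolyn each take ₹138,000.

Gwendolyn receives ₹138,000.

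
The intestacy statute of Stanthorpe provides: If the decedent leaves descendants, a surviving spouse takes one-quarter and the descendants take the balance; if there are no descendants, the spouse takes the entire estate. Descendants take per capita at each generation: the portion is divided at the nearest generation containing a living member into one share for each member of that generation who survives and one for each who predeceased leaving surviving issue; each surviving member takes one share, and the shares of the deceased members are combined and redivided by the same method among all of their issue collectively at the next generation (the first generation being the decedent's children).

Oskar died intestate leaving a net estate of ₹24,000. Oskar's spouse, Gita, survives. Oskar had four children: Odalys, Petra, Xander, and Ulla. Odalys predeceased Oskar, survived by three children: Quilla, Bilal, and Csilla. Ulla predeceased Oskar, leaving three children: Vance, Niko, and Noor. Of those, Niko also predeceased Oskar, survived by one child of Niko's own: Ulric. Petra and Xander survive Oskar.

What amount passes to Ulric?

Ulric receives ₹1,500.

Gita takes one-quarter of ₹24,000 = ₹6,000. The remaining ₹18,000 passes to the descendants.
The descendants' portion (₹18,000) is divided at the children's generation into 4 shares of ₹4,500. Petra and Xander each take ₹4,500. The 2 shares of the deceased (Odalys and Ulla) are combined into a pool of ₹9,000.
That pool (₹9,000) is divided at the grandchildren's generation into 6 shares of ₹1,500. Quilla, Bilal, Csilla, Vance, and Noor each take ₹1,500. The remaining share for the deceased Niko (₹1,500) is carried to the next generation.
That pool (₹1,500) passes entirely to Ulric, the sole taker at the great-grandchildren's generation.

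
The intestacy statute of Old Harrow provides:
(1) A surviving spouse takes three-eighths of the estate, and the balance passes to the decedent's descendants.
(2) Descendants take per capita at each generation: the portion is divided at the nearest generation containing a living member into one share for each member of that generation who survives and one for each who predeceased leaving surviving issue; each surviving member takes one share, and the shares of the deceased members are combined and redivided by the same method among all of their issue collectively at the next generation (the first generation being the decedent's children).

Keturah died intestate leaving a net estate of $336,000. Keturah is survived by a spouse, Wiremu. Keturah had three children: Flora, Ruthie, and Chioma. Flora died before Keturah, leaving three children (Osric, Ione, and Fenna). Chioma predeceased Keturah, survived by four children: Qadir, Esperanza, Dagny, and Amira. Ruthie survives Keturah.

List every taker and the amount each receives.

Wiremu: $126,000; Osric: $20,000; Ione: $20,000; Fenna: $20,000; Ruthie: $70,000; Qadir: $20,000; Esperanza: $20,000; Dagny: $20,000; Amira: $20,000

Wiremu takes three-eighths of $336,000 = $126,000. The remaining $210,000 passes to the descendants.
The descendants' portion ($210,000) is divided at the children's generation into 3 shares of $70,000. Ruthie takes $70,000. The 2 shares of the deceased (Flora and Chioma) are combined into a pool of $140,000.
That pool ($140,000) is divided at the grandchildren's generation equally among Osric, Ione, Fenna, Qadir, Esperanza, Dagny, and Amira: $20,000 each.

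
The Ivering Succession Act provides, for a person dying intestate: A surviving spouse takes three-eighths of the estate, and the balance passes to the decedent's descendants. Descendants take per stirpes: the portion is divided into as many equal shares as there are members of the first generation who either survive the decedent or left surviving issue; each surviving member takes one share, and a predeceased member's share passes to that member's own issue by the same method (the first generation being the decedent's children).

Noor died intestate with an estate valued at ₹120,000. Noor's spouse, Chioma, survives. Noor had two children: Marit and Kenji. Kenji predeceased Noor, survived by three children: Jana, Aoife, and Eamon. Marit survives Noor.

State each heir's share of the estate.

Chioma: ₹45,000; Marit: ₹37,500; Jana: ₹12,500; Aoife: ₹12,500; Eamon: ₹12,500

Chioma takes three-eighths of ₹120,000 = ₹45,000. The remaining ₹75,000 passes to the descendants.
The descendants' portion (₹75,000) is divided into 2 shares of ₹37,500: Marit takes ₹37,500; Kenji's ₹37,500 share passes to Kenji's issue.
Kenji's share (₹37,500) is divided into 3 shares of ₹12,500: Jana, Aoife, and Eamon each take ₹12,500.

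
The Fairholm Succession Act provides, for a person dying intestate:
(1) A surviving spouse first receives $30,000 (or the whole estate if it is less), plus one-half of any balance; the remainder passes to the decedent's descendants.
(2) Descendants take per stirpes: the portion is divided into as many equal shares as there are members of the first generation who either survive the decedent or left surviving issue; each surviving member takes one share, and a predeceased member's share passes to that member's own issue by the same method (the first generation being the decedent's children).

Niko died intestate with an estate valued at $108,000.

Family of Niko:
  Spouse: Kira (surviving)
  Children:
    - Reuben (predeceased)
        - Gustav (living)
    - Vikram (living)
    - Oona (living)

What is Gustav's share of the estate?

Gustav receives $13,000.

Kira first takes $30,000, leaving a balance of $78,000. Kira then takes one-half of the balance ($39,000), for a total of $69,000. The remaining $39,000 passes to the descendants.
The descendants' portion ($39,000) is divided into 3 shares of $13,000: Vikram and Oona each take $13,000; Reuben's $13,000 share passes to Reuben's issue.
Reuben's share ($13,000) passes entirely to Gustav.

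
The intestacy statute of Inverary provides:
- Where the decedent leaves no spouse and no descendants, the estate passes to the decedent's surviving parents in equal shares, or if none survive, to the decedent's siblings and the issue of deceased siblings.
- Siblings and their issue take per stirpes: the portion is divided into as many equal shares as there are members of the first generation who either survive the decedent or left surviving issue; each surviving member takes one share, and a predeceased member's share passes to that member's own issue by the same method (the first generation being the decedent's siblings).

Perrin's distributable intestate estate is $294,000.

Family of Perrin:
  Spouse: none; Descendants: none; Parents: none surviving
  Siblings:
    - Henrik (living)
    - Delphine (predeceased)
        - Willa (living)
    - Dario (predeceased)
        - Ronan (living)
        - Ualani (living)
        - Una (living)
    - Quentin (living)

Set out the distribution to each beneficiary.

The entire $294,000 passes to the siblings and their issue.
That amount ($294,000) is divided into 4 shares of $73,500: Henrik and Quentin each take $73,500; Delphine's $73,500 share passes to Delphine's issue; Dario's $73,500 share passes to Dario's issue.
Delphine's share ($73,500) passes entirely to Willa.
Dario's share ($73,500) is divided into 3 shares of $24,500: Ronan, Ualani, and Una each take $24,500.

Henrik: $73,500; Willa: $73,500; Ronan: $24,500; Ualani: $24,500; Una: $24,500; Quentin: $73,500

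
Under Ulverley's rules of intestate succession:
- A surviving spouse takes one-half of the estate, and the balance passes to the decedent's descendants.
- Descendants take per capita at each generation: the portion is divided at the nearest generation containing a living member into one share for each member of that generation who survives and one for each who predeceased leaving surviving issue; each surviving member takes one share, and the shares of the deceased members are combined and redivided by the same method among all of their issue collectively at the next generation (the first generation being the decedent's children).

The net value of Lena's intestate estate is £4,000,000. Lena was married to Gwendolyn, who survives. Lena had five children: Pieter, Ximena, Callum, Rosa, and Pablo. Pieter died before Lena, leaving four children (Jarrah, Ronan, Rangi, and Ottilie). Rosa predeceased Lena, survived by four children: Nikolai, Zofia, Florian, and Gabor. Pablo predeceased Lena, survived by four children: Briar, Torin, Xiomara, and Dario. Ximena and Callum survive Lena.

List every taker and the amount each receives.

Gwendolyn takes one-half of £4,000,000 = £2,000,000. The remaining £2,000,000 passes to the descendants.
The descendants' portion (£2,000,000) is divided at the children's generation into 5 shares of £400,000. Ximena and Callum each take £400,000. The 3 shares of the deceased (Pieter, Rosa, and Pablo) are combined into a pool of £1,200,000.
That pool (£1,200,000) is divided at the grandchildren's generation equally among Jarrah, Ronan, Rangi, Ottilie, Nikolai, Zofia, Florian, Gabor, Briar, Torin, Xiomara, and Dario: £100,000 each.

Gwendolyn: £2,000,000; Jarrah: £100,000; Ronan: £100,000; Rangi: £100,000; Ottilie: £100,000; Ximena: £400,000; Callum: £400,000; Nikolai: £100,000; Zofia: £100,000; Florian: £100,000; Gabor: £100,000; Briar: £100,000; Torin: £100,000; Xiomara: £100,000; Dario: £100,000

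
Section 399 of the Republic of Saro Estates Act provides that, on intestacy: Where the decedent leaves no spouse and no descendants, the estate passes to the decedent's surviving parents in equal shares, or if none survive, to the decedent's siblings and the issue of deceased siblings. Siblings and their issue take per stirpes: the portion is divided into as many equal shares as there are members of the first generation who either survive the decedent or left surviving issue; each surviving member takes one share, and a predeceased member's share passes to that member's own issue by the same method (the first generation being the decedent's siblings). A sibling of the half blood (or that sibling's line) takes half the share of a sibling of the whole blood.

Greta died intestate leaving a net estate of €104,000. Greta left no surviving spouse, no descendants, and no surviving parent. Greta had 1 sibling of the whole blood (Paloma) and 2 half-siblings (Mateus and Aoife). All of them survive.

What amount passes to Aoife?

Aoife receives €26,000.

The entire €104,000 passes to the siblings and their issue.
Counting each half-blood sibling's line as half a unit, there are 2 units in €104,000, so one unit is €52,000. Whole-blood lines (Paloma) take €52,000 each; half-blood lines (Mateus and Aoife) take €26,000 each.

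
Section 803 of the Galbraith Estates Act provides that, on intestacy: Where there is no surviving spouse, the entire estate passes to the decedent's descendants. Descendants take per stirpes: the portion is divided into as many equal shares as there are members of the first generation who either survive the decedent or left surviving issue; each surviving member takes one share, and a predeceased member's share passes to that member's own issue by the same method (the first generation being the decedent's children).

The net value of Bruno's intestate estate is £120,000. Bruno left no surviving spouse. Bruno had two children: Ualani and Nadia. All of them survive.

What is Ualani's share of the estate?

Ualani receives £60,000.

The entire £120,000 passes to the descendants.
That amount (£120,000) is divided into 2 shares of £60,000: Ualani and Nadia each take £60,000.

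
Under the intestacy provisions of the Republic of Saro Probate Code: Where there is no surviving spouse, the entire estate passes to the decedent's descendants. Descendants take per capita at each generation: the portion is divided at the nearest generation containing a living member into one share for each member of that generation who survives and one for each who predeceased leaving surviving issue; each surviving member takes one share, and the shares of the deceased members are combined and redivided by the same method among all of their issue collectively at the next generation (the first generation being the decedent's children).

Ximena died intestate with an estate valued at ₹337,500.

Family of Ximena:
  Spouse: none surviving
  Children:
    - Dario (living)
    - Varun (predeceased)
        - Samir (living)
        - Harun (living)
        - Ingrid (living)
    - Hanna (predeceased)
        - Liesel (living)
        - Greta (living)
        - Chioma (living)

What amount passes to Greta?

Greta receives ₹37,500.

The entire ₹337,500 passes to the descendants.
That amount (₹337,500) is divided at the children's generation into 3 shares of ₹112,500. Dario takes ₹112,500. The 2 shares of the deceased (Varun and Hanna) are combined into a pool of ₹225,000.
That pool (₹225,000) is divided at the grandchildren's generation equally among Samir, Harun, Ingrid, Liesel, Greta, and Chioma: ₹37,500 each.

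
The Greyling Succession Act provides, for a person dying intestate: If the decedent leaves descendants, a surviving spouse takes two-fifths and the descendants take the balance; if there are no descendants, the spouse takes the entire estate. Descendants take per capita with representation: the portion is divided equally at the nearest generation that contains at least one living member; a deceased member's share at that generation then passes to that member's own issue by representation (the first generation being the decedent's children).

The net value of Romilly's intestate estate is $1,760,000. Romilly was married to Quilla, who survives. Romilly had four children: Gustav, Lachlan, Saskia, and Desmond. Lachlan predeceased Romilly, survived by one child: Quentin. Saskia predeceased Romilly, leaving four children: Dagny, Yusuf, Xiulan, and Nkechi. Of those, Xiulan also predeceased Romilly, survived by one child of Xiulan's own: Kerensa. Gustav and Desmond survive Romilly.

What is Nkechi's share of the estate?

Nkechi receives $66,000.

Quilla takes two-fifths of $1,760,000 = $704,000. The remaining $1,056,000 passes to the descendants.
The descendants' portion ($1,056,000) is divided into 4 shares of $264,000: Gustav and Desmond each take $264,000; Lachlan's $264,000 share passes to Lachlan's issue; Saskia's $264,000 share passes to Saskia's issue.
Lachlan's share ($264,000) passes entirely to Quentin.
Saskia's share ($264,000) is divided into 4 shares of $66,000: Dagny, Yusuf, and Nkechi each take $66,000; Xiulan's $66,000 share passes to Xiulan's issue.
Xiulan's share ($66,000) passes entirely to Kerensa.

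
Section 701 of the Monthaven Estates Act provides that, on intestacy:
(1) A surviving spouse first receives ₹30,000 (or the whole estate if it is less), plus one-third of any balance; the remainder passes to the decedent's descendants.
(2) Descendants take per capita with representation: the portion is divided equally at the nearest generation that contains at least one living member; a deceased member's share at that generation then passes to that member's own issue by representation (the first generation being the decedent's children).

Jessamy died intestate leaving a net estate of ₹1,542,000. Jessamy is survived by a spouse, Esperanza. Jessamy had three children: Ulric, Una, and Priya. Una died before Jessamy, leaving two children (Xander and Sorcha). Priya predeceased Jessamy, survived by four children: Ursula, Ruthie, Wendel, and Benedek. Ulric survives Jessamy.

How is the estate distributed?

Esperanza first takes ₹30,000, leaving a balance of ₹1,512,000. Esperanza then takes one-third of the balance (₹504,000), for a total of ₹534,000. The remaining ₹1,008,000 passes to the descendants.
The descendants' portion (₹1,008,000) is divided into 3 shares of ₹336,000: Ulric takes ₹336,000; Una's ₹336,000 share passes to Una's issue; Priya's ₹336,000 share passes to Priya's issue.
Una's share (₹336,000) is divided into 2 shares of ₹168,000: Xander and Sorcha each take ₹168,000.
Priya's share (₹336,000) is divided into 4 shares of ₹84,000: Ursula, Ruthie, Wendel, and Benedek each take ₹84,000.

Esperanza: ₹534,000; Ulric: ₹336,000; Xander: ₹168,000; Sorcha: ₹168,000; Ursula: ₹84,000; Ruthie: ₹84,000; Wendel: ₹84,000; Benedek: ₹84,000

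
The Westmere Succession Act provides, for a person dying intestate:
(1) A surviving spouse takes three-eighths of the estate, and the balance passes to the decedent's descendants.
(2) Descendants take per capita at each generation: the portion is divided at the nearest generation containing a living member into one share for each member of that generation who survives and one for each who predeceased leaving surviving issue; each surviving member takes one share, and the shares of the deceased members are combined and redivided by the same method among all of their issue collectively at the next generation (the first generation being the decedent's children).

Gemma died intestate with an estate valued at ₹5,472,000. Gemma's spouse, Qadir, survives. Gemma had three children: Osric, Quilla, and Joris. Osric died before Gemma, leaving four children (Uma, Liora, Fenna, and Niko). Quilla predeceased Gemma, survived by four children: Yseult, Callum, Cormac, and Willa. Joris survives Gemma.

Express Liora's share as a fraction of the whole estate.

Qadir takes three-eighths of ₹5,472,000 = ₹2,052,000. The remaining ₹3,420,000 passes to the descendants.
The descendants' portion (₹3,420,000) is divided at the children's generation into 3 shares of ₹1,140,000. Joris takes ₹1,140,000. The 2 shares of the deceased (Osric and Quilla) are combined into a pool of ₹2,280,000.
That pool (₹2,280,000) is divided at the grandchildren's generation equally among Uma, Liora, Fenna, Niko, Yseult, Callum, Cormac, and Willa: ₹285,000 each.

Liora receives 5/96 of the estate.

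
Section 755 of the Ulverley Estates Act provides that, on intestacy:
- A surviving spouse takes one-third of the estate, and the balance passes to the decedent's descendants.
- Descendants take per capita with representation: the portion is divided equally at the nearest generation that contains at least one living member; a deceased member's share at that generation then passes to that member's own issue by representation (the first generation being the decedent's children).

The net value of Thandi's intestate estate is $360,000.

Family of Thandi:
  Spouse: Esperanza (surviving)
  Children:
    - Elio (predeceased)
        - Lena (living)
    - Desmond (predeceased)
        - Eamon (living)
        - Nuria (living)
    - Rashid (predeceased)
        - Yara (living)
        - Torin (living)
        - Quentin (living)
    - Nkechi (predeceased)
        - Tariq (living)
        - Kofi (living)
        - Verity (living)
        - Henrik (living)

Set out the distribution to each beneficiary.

Esperanza takes one-third of $360,000 = $120,000. The remaining $240,000 passes to the descendants.
No child survives, so the initial division is made at the grandchildren's generation.
The descendants' portion ($240,000) is divided into 10 shares of $24,000: Lena, Eamon, Nuria, Yara, Torin, Quentin, Tariq, Kofi, Verity, and Henrik each take $24,000.

Esperanza: $120,000; Lena: $24,000; Eamon: $24,000; Nuria: $24,000; Yara: $24,000; Torin: $24,000; Quentin: $24,000; Tariq: $24,000; Kofi: $24,000; Verity: $24,000; Henrik: $24,000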